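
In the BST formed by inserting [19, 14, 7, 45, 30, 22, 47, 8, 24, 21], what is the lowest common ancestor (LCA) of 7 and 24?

Tree insertion order: [19, 14, 7, 45, 30, 22, 47, 8, 24, 21]
Tree (level-order array): [19, 14, 45, 7, None, 30, 47, None, 8, 22, None, None, None, None, None, 21, 24]
In a BST, the LCA of p=7, q=24 is the first node v on the
root-to-leaf path with p <= v <= q (go left if both < v, right if both > v).
Walk from root:
  at 19: 7 <= 19 <= 24, this is the LCA
LCA = 19


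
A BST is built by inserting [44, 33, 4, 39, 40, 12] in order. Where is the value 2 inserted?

Starting tree (level order): [44, 33, None, 4, 39, None, 12, None, 40]
Insertion path: 44 -> 33 -> 4
Result: insert 2 as left child of 4
Final tree (level order): [44, 33, None, 4, 39, 2, 12, None, 40]


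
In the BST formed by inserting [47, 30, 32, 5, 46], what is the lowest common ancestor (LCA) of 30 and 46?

Tree insertion order: [47, 30, 32, 5, 46]
Tree (level-order array): [47, 30, None, 5, 32, None, None, None, 46]
In a BST, the LCA of p=30, q=46 is the first node v on the
root-to-leaf path with p <= v <= q (go left if both < v, right if both > v).
Walk from root:
  at 47: both 30 and 46 < 47, go left
  at 30: 30 <= 30 <= 46, this is the LCA
LCA = 30


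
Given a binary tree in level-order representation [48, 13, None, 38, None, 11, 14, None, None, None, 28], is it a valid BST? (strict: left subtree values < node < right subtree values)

Level-order array: [48, 13, None, 38, None, 11, 14, None, None, None, 28]
Validate using subtree bounds (lo, hi): at each node, require lo < value < hi,
then recurse left with hi=value and right with lo=value.
Preorder trace (stopping at first violation):
  at node 48 with bounds (-inf, +inf): OK
  at node 13 with bounds (-inf, 48): OK
  at node 38 with bounds (-inf, 13): VIOLATION
Node 38 violates its bound: not (-inf < 38 < 13).
Result: Not a valid BST


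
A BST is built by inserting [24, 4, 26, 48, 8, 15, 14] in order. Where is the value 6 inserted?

Starting tree (level order): [24, 4, 26, None, 8, None, 48, None, 15, None, None, 14]
Insertion path: 24 -> 4 -> 8
Result: insert 6 as left child of 8
Final tree (level order): [24, 4, 26, None, 8, None, 48, 6, 15, None, None, None, None, 14]


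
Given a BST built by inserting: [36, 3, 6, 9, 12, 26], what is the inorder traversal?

Tree insertion order: [36, 3, 6, 9, 12, 26]
Tree (level-order array): [36, 3, None, None, 6, None, 9, None, 12, None, 26]
Inorder traversal: [3, 6, 9, 12, 26, 36]


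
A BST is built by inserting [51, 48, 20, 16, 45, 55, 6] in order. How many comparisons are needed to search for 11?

Search path for 11: 51 -> 48 -> 20 -> 16 -> 6
Found: False
Comparisons: 5


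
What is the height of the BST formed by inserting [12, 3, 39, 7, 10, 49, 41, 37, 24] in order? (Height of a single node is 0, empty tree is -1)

Insertion order: [12, 3, 39, 7, 10, 49, 41, 37, 24]
Tree (level-order array): [12, 3, 39, None, 7, 37, 49, None, 10, 24, None, 41]
Compute height bottom-up (empty subtree = -1):
  height(10) = 1 + max(-1, -1) = 0
  height(7) = 1 + max(-1, 0) = 1
  height(3) = 1 + max(-1, 1) = 2
  height(24) = 1 + max(-1, -1) = 0
  height(37) = 1 + max(0, -1) = 1
  height(41) = 1 + max(-1, -1) = 0
  height(49) = 1 + max(0, -1) = 1
  height(39) = 1 + max(1, 1) = 2
  height(12) = 1 + max(2, 2) = 3
Height = 3


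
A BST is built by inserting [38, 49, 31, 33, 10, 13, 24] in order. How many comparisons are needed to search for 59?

Search path for 59: 38 -> 49
Found: False
Comparisons: 2


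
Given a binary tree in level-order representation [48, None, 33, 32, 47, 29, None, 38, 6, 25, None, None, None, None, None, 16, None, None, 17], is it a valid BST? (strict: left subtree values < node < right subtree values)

Level-order array: [48, None, 33, 32, 47, 29, None, 38, 6, 25, None, None, None, None, None, 16, None, None, 17]
Validate using subtree bounds (lo, hi): at each node, require lo < value < hi,
then recurse left with hi=value and right with lo=value.
Preorder trace (stopping at first violation):
  at node 48 with bounds (-inf, +inf): OK
  at node 33 with bounds (48, +inf): VIOLATION
Node 33 violates its bound: not (48 < 33 < +inf).
Result: Not a valid BST


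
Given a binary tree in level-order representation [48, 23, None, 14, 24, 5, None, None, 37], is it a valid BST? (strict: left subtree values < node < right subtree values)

Level-order array: [48, 23, None, 14, 24, 5, None, None, 37]
Validate using subtree bounds (lo, hi): at each node, require lo < value < hi,
then recurse left with hi=value and right with lo=value.
Preorder trace (stopping at first violation):
  at node 48 with bounds (-inf, +inf): OK
  at node 23 with bounds (-inf, 48): OK
  at node 14 with bounds (-inf, 23): OK
  at node 5 with bounds (-inf, 14): OK
  at node 24 with bounds (23, 48): OK
  at node 37 with bounds (24, 48): OK
No violation found at any node.
Result: Valid BST


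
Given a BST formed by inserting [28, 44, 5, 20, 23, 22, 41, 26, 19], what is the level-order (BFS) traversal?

Tree insertion order: [28, 44, 5, 20, 23, 22, 41, 26, 19]
Tree (level-order array): [28, 5, 44, None, 20, 41, None, 19, 23, None, None, None, None, 22, 26]
BFS from the root, enqueuing left then right child of each popped node:
  queue [28] -> pop 28, enqueue [5, 44], visited so far: [28]
  queue [5, 44] -> pop 5, enqueue [20], visited so far: [28, 5]
  queue [44, 20] -> pop 44, enqueue [41], visited so far: [28, 5, 44]
  queue [20, 41] -> pop 20, enqueue [19, 23], visited so far: [28, 5, 44, 20]
  queue [41, 19, 23] -> pop 41, enqueue [none], visited so far: [28, 5, 44, 20, 41]
  queue [19, 23] -> pop 19, enqueue [none], visited so far: [28, 5, 44, 20, 41, 19]
  queue [23] -> pop 23, enqueue [22, 26], visited so far: [28, 5, 44, 20, 41, 19, 23]
  queue [22, 26] -> pop 22, enqueue [none], visited so far: [28, 5, 44, 20, 41, 19, 23, 22]
  queue [26] -> pop 26, enqueue [none], visited so far: [28, 5, 44, 20, 41, 19, 23, 22, 26]
Result: [28, 5, 44, 20, 41, 19, 23, 22, 26]


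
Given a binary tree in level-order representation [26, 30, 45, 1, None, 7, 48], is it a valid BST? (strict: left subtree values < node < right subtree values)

Level-order array: [26, 30, 45, 1, None, 7, 48]
Validate using subtree bounds (lo, hi): at each node, require lo < value < hi,
then recurse left with hi=value and right with lo=value.
Preorder trace (stopping at first violation):
  at node 26 with bounds (-inf, +inf): OK
  at node 30 with bounds (-inf, 26): VIOLATION
Node 30 violates its bound: not (-inf < 30 < 26).
Result: Not a valid BST


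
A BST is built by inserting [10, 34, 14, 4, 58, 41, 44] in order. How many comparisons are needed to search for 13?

Search path for 13: 10 -> 34 -> 14
Found: False
Comparisons: 3


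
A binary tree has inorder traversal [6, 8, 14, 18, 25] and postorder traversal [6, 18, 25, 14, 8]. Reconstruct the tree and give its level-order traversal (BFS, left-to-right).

Inorder:   [6, 8, 14, 18, 25]
Postorder: [6, 18, 25, 14, 8]
Algorithm: postorder visits root last, so walk postorder right-to-left;
each value is the root of the current inorder slice — split it at that
value, recurse on the right subtree first, then the left.
Recursive splits:
  root=8; inorder splits into left=[6], right=[14, 18, 25]
  root=14; inorder splits into left=[], right=[18, 25]
  root=25; inorder splits into left=[18], right=[]
  root=18; inorder splits into left=[], right=[]
  root=6; inorder splits into left=[], right=[]
Reconstructed level-order: [8, 6, 14, 25, 18]


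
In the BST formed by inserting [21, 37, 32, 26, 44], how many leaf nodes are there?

Tree built from: [21, 37, 32, 26, 44]
Tree (level-order array): [21, None, 37, 32, 44, 26]
Rule: A leaf has 0 children.
Per-node child counts:
  node 21: 1 child(ren)
  node 37: 2 child(ren)
  node 32: 1 child(ren)
  node 26: 0 child(ren)
  node 44: 0 child(ren)
Matching nodes: [26, 44]
Count of leaf nodes: 2


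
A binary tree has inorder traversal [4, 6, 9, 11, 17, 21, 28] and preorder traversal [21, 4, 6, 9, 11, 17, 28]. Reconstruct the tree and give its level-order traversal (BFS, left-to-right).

Inorder:  [4, 6, 9, 11, 17, 21, 28]
Preorder: [21, 4, 6, 9, 11, 17, 28]
Algorithm: preorder visits root first, so consume preorder in order;
for each root, split the current inorder slice at that value into
left-subtree inorder and right-subtree inorder, then recurse.
Recursive splits:
  root=21; inorder splits into left=[4, 6, 9, 11, 17], right=[28]
  root=4; inorder splits into left=[], right=[6, 9, 11, 17]
  root=6; inorder splits into left=[], right=[9, 11, 17]
  root=9; inorder splits into left=[], right=[11, 17]
  root=11; inorder splits into left=[], right=[17]
  root=17; inorder splits into left=[], right=[]
  root=28; inorder splits into left=[], right=[]
Reconstructed level-order: [21, 4, 28, 6, 9, 11, 17]


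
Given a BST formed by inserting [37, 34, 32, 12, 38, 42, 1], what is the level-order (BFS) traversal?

Tree insertion order: [37, 34, 32, 12, 38, 42, 1]
Tree (level-order array): [37, 34, 38, 32, None, None, 42, 12, None, None, None, 1]
BFS from the root, enqueuing left then right child of each popped node:
  queue [37] -> pop 37, enqueue [34, 38], visited so far: [37]
  queue [34, 38] -> pop 34, enqueue [32], visited so far: [37, 34]
  queue [38, 32] -> pop 38, enqueue [42], visited so far: [37, 34, 38]
  queue [32, 42] -> pop 32, enqueue [12], visited so far: [37, 34, 38, 32]
  queue [42, 12] -> pop 42, enqueue [none], visited so far: [37, 34, 38, 32, 42]
  queue [12] -> pop 12, enqueue [1], visited so far: [37, 34, 38, 32, 42, 12]
  queue [1] -> pop 1, enqueue [none], visited so far: [37, 34, 38, 32, 42, 12, 1]
Result: [37, 34, 38, 32, 42, 12, 1]


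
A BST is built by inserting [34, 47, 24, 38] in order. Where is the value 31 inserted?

Starting tree (level order): [34, 24, 47, None, None, 38]
Insertion path: 34 -> 24
Result: insert 31 as right child of 24
Final tree (level order): [34, 24, 47, None, 31, 38]


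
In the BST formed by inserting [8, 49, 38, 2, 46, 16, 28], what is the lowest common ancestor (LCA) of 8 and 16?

Tree insertion order: [8, 49, 38, 2, 46, 16, 28]
Tree (level-order array): [8, 2, 49, None, None, 38, None, 16, 46, None, 28]
In a BST, the LCA of p=8, q=16 is the first node v on the
root-to-leaf path with p <= v <= q (go left if both < v, right if both > v).
Walk from root:
  at 8: 8 <= 8 <= 16, this is the LCA
LCA = 8


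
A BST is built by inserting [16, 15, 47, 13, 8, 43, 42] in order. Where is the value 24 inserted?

Starting tree (level order): [16, 15, 47, 13, None, 43, None, 8, None, 42]
Insertion path: 16 -> 47 -> 43 -> 42
Result: insert 24 as left child of 42
Final tree (level order): [16, 15, 47, 13, None, 43, None, 8, None, 42, None, None, None, 24]


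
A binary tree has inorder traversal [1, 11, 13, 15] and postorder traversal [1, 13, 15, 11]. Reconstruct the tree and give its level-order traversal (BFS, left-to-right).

Inorder:   [1, 11, 13, 15]
Postorder: [1, 13, 15, 11]
Algorithm: postorder visits root last, so walk postorder right-to-left;
each value is the root of the current inorder slice — split it at that
value, recurse on the right subtree first, then the left.
Recursive splits:
  root=11; inorder splits into left=[1], right=[13, 15]
  root=15; inorder splits into left=[13], right=[]
  root=13; inorder splits into left=[], right=[]
  root=1; inorder splits into left=[], right=[]
Reconstructed level-order: [11, 1, 15, 13]


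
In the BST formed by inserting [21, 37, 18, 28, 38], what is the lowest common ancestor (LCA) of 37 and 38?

Tree insertion order: [21, 37, 18, 28, 38]
Tree (level-order array): [21, 18, 37, None, None, 28, 38]
In a BST, the LCA of p=37, q=38 is the first node v on the
root-to-leaf path with p <= v <= q (go left if both < v, right if both > v).
Walk from root:
  at 21: both 37 and 38 > 21, go right
  at 37: 37 <= 37 <= 38, this is the LCA
LCA = 37


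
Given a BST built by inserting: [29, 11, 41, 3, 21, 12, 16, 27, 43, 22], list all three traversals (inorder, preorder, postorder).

Tree insertion order: [29, 11, 41, 3, 21, 12, 16, 27, 43, 22]
Tree (level-order array): [29, 11, 41, 3, 21, None, 43, None, None, 12, 27, None, None, None, 16, 22]
Inorder (L, root, R): [3, 11, 12, 16, 21, 22, 27, 29, 41, 43]
Preorder (root, L, R): [29, 11, 3, 21, 12, 16, 27, 22, 41, 43]
Postorder (L, R, root): [3, 16, 12, 22, 27, 21, 11, 43, 41, 29]


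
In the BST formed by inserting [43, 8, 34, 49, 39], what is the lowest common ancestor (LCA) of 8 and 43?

Tree insertion order: [43, 8, 34, 49, 39]
Tree (level-order array): [43, 8, 49, None, 34, None, None, None, 39]
In a BST, the LCA of p=8, q=43 is the first node v on the
root-to-leaf path with p <= v <= q (go left if both < v, right if both > v).
Walk from root:
  at 43: 8 <= 43 <= 43, this is the LCA
LCA = 43


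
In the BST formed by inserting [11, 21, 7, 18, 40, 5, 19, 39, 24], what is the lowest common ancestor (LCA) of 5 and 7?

Tree insertion order: [11, 21, 7, 18, 40, 5, 19, 39, 24]
Tree (level-order array): [11, 7, 21, 5, None, 18, 40, None, None, None, 19, 39, None, None, None, 24]
In a BST, the LCA of p=5, q=7 is the first node v on the
root-to-leaf path with p <= v <= q (go left if both < v, right if both > v).
Walk from root:
  at 11: both 5 and 7 < 11, go left
  at 7: 5 <= 7 <= 7, this is the LCA
LCA = 7


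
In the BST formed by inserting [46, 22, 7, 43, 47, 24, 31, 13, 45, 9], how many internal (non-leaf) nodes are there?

Tree built from: [46, 22, 7, 43, 47, 24, 31, 13, 45, 9]
Tree (level-order array): [46, 22, 47, 7, 43, None, None, None, 13, 24, 45, 9, None, None, 31]
Rule: An internal node has at least one child.
Per-node child counts:
  node 46: 2 child(ren)
  node 22: 2 child(ren)
  node 7: 1 child(ren)
  node 13: 1 child(ren)
  node 9: 0 child(ren)
  node 43: 2 child(ren)
  node 24: 1 child(ren)
  node 31: 0 child(ren)
  node 45: 0 child(ren)
  node 47: 0 child(ren)
Matching nodes: [46, 22, 7, 13, 43, 24]
Count of internal (non-leaf) nodes: 6


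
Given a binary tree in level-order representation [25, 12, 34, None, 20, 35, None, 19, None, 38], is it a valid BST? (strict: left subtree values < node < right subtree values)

Level-order array: [25, 12, 34, None, 20, 35, None, 19, None, 38]
Validate using subtree bounds (lo, hi): at each node, require lo < value < hi,
then recurse left with hi=value and right with lo=value.
Preorder trace (stopping at first violation):
  at node 25 with bounds (-inf, +inf): OK
  at node 12 with bounds (-inf, 25): OK
  at node 20 with bounds (12, 25): OK
  at node 19 with bounds (12, 20): OK
  at node 34 with bounds (25, +inf): OK
  at node 35 with bounds (25, 34): VIOLATION
Node 35 violates its bound: not (25 < 35 < 34).
Result: Not a valid BST


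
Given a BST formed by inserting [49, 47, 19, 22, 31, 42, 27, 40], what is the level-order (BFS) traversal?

Tree insertion order: [49, 47, 19, 22, 31, 42, 27, 40]
Tree (level-order array): [49, 47, None, 19, None, None, 22, None, 31, 27, 42, None, None, 40]
BFS from the root, enqueuing left then right child of each popped node:
  queue [49] -> pop 49, enqueue [47], visited so far: [49]
  queue [47] -> pop 47, enqueue [19], visited so far: [49, 47]
  queue [19] -> pop 19, enqueue [22], visited so far: [49, 47, 19]
  queue [22] -> pop 22, enqueue [31], visited so far: [49, 47, 19, 22]
  queue [31] -> pop 31, enqueue [27, 42], visited so far: [49, 47, 19, 22, 31]
  queue [27, 42] -> pop 27, enqueue [none], visited so far: [49, 47, 19, 22, 31, 27]
  queue [42] -> pop 42, enqueue [40], visited so far: [49, 47, 19, 22, 31, 27, 42]
  queue [40] -> pop 40, enqueue [none], visited so far: [49, 47, 19, 22, 31, 27, 42, 40]
Result: [49, 47, 19, 22, 31, 27, 42, 40]


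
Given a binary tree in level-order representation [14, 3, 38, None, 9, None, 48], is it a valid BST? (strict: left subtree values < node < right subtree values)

Level-order array: [14, 3, 38, None, 9, None, 48]
Validate using subtree bounds (lo, hi): at each node, require lo < value < hi,
then recurse left with hi=value and right with lo=value.
Preorder trace (stopping at first violation):
  at node 14 with bounds (-inf, +inf): OK
  at node 3 with bounds (-inf, 14): OK
  at node 9 with bounds (3, 14): OK
  at node 38 with bounds (14, +inf): OK
  at node 48 with bounds (38, +inf): OK
No violation found at any node.
Result: Valid BST


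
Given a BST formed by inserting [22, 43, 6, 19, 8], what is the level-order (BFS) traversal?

Tree insertion order: [22, 43, 6, 19, 8]
Tree (level-order array): [22, 6, 43, None, 19, None, None, 8]
BFS from the root, enqueuing left then right child of each popped node:
  queue [22] -> pop 22, enqueue [6, 43], visited so far: [22]
  queue [6, 43] -> pop 6, enqueue [19], visited so far: [22, 6]
  queue [43, 19] -> pop 43, enqueue [none], visited so far: [22, 6, 43]
  queue [19] -> pop 19, enqueue [8], visited so far: [22, 6, 43, 19]
  queue [8] -> pop 8, enqueue [none], visited so far: [22, 6, 43, 19, 8]
Result: [22, 6, 43, 19, 8]


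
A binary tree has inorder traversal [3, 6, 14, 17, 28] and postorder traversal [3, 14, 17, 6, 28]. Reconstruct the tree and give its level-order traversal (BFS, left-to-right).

Inorder:   [3, 6, 14, 17, 28]
Postorder: [3, 14, 17, 6, 28]
Algorithm: postorder visits root last, so walk postorder right-to-left;
each value is the root of the current inorder slice — split it at that
value, recurse on the right subtree first, then the left.
Recursive splits:
  root=28; inorder splits into left=[3, 6, 14, 17], right=[]
  root=6; inorder splits into left=[3], right=[14, 17]
  root=17; inorder splits into left=[14], right=[]
  root=14; inorder splits into left=[], right=[]
  root=3; inorder splits into left=[], right=[]
Reconstructed level-order: [28, 6, 3, 17, 14]


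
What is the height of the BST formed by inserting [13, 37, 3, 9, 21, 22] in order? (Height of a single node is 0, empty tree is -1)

Insertion order: [13, 37, 3, 9, 21, 22]
Tree (level-order array): [13, 3, 37, None, 9, 21, None, None, None, None, 22]
Compute height bottom-up (empty subtree = -1):
  height(9) = 1 + max(-1, -1) = 0
  height(3) = 1 + max(-1, 0) = 1
  height(22) = 1 + max(-1, -1) = 0
  height(21) = 1 + max(-1, 0) = 1
  height(37) = 1 + max(1, -1) = 2
  height(13) = 1 + max(1, 2) = 3
Height = 3


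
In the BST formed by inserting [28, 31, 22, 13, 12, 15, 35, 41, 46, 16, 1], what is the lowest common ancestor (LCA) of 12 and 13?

Tree insertion order: [28, 31, 22, 13, 12, 15, 35, 41, 46, 16, 1]
Tree (level-order array): [28, 22, 31, 13, None, None, 35, 12, 15, None, 41, 1, None, None, 16, None, 46]
In a BST, the LCA of p=12, q=13 is the first node v on the
root-to-leaf path with p <= v <= q (go left if both < v, right if both > v).
Walk from root:
  at 28: both 12 and 13 < 28, go left
  at 22: both 12 and 13 < 22, go left
  at 13: 12 <= 13 <= 13, this is the LCA
LCA = 13


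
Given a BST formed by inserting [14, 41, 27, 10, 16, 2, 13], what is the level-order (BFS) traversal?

Tree insertion order: [14, 41, 27, 10, 16, 2, 13]
Tree (level-order array): [14, 10, 41, 2, 13, 27, None, None, None, None, None, 16]
BFS from the root, enqueuing left then right child of each popped node:
  queue [14] -> pop 14, enqueue [10, 41], visited so far: [14]
  queue [10, 41] -> pop 10, enqueue [2, 13], visited so far: [14, 10]
  queue [41, 2, 13] -> pop 41, enqueue [27], visited so far: [14, 10, 41]
  queue [2, 13, 27] -> pop 2, enqueue [none], visited so far: [14, 10, 41, 2]
  queue [13, 27] -> pop 13, enqueue [none], visited so far: [14, 10, 41, 2, 13]
  queue [27] -> pop 27, enqueue [16], visited so far: [14, 10, 41, 2, 13, 27]
  queue [16] -> pop 16, enqueue [none], visited so far: [14, 10, 41, 2, 13, 27, 16]
Result: [14, 10, 41, 2, 13, 27, 16]


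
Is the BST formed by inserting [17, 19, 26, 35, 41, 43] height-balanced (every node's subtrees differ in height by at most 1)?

Tree (level-order array): [17, None, 19, None, 26, None, 35, None, 41, None, 43]
Definition: a tree is height-balanced if, at every node, |h(left) - h(right)| <= 1 (empty subtree has height -1).
Bottom-up per-node check:
  node 43: h_left=-1, h_right=-1, diff=0 [OK], height=0
  node 41: h_left=-1, h_right=0, diff=1 [OK], height=1
  node 35: h_left=-1, h_right=1, diff=2 [FAIL (|-1-1|=2 > 1)], height=2
  node 26: h_left=-1, h_right=2, diff=3 [FAIL (|-1-2|=3 > 1)], height=3
  node 19: h_left=-1, h_right=3, diff=4 [FAIL (|-1-3|=4 > 1)], height=4
  node 17: h_left=-1, h_right=4, diff=5 [FAIL (|-1-4|=5 > 1)], height=5
Node 35 violates the condition: |-1 - 1| = 2 > 1.
Result: Not balanced


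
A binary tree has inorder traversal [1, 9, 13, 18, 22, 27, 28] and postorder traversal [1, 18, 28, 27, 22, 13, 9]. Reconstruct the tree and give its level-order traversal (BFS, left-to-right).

Inorder:   [1, 9, 13, 18, 22, 27, 28]
Postorder: [1, 18, 28, 27, 22, 13, 9]
Algorithm: postorder visits root last, so walk postorder right-to-left;
each value is the root of the current inorder slice — split it at that
value, recurse on the right subtree first, then the left.
Recursive splits:
  root=9; inorder splits into left=[1], right=[13, 18, 22, 27, 28]
  root=13; inorder splits into left=[], right=[18, 22, 27, 28]
  root=22; inorder splits into left=[18], right=[27, 28]
  root=27; inorder splits into left=[], right=[28]
  root=28; inorder splits into left=[], right=[]
  root=18; inorder splits into left=[], right=[]
  root=1; inorder splits into left=[], right=[]
Reconstructed level-order: [9, 1, 13, 22, 18, 27, 28]


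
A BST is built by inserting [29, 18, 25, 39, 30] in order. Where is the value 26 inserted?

Starting tree (level order): [29, 18, 39, None, 25, 30]
Insertion path: 29 -> 18 -> 25
Result: insert 26 as right child of 25
Final tree (level order): [29, 18, 39, None, 25, 30, None, None, 26]


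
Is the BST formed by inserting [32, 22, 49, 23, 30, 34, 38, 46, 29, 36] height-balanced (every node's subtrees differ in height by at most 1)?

Tree (level-order array): [32, 22, 49, None, 23, 34, None, None, 30, None, 38, 29, None, 36, 46]
Definition: a tree is height-balanced if, at every node, |h(left) - h(right)| <= 1 (empty subtree has height -1).
Bottom-up per-node check:
  node 29: h_left=-1, h_right=-1, diff=0 [OK], height=0
  node 30: h_left=0, h_right=-1, diff=1 [OK], height=1
  node 23: h_left=-1, h_right=1, diff=2 [FAIL (|-1-1|=2 > 1)], height=2
  node 22: h_left=-1, h_right=2, diff=3 [FAIL (|-1-2|=3 > 1)], height=3
  node 36: h_left=-1, h_right=-1, diff=0 [OK], height=0
  node 46: h_left=-1, h_right=-1, diff=0 [OK], height=0
  node 38: h_left=0, h_right=0, diff=0 [OK], height=1
  node 34: h_left=-1, h_right=1, diff=2 [FAIL (|-1-1|=2 > 1)], height=2
  node 49: h_left=2, h_right=-1, diff=3 [FAIL (|2--1|=3 > 1)], height=3
  node 32: h_left=3, h_right=3, diff=0 [OK], height=4
Node 23 violates the condition: |-1 - 1| = 2 > 1.
Result: Not balanced


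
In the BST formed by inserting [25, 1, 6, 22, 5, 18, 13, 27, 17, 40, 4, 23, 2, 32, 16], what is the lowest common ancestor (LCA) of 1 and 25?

Tree insertion order: [25, 1, 6, 22, 5, 18, 13, 27, 17, 40, 4, 23, 2, 32, 16]
Tree (level-order array): [25, 1, 27, None, 6, None, 40, 5, 22, 32, None, 4, None, 18, 23, None, None, 2, None, 13, None, None, None, None, None, None, 17, 16]
In a BST, the LCA of p=1, q=25 is the first node v on the
root-to-leaf path with p <= v <= q (go left if both < v, right if both > v).
Walk from root:
  at 25: 1 <= 25 <= 25, this is the LCA
LCA = 25


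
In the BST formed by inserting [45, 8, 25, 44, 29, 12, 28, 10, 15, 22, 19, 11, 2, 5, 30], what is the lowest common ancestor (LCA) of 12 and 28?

Tree insertion order: [45, 8, 25, 44, 29, 12, 28, 10, 15, 22, 19, 11, 2, 5, 30]
Tree (level-order array): [45, 8, None, 2, 25, None, 5, 12, 44, None, None, 10, 15, 29, None, None, 11, None, 22, 28, 30, None, None, 19]
In a BST, the LCA of p=12, q=28 is the first node v on the
root-to-leaf path with p <= v <= q (go left if both < v, right if both > v).
Walk from root:
  at 45: both 12 and 28 < 45, go left
  at 8: both 12 and 28 > 8, go right
  at 25: 12 <= 25 <= 28, this is the LCA
LCA = 25


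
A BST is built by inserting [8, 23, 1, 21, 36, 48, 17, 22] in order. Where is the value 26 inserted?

Starting tree (level order): [8, 1, 23, None, None, 21, 36, 17, 22, None, 48]
Insertion path: 8 -> 23 -> 36
Result: insert 26 as left child of 36
Final tree (level order): [8, 1, 23, None, None, 21, 36, 17, 22, 26, 48]


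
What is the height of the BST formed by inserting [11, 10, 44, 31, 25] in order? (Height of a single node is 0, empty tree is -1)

Insertion order: [11, 10, 44, 31, 25]
Tree (level-order array): [11, 10, 44, None, None, 31, None, 25]
Compute height bottom-up (empty subtree = -1):
  height(10) = 1 + max(-1, -1) = 0
  height(25) = 1 + max(-1, -1) = 0
  height(31) = 1 + max(0, -1) = 1
  height(44) = 1 + max(1, -1) = 2
  height(11) = 1 + max(0, 2) = 3
Height = 3


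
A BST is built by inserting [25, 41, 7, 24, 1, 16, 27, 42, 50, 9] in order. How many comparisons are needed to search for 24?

Search path for 24: 25 -> 7 -> 24
Found: True
Comparisons: 3


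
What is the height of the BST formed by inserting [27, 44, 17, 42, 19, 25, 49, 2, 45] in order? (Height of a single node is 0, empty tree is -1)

Insertion order: [27, 44, 17, 42, 19, 25, 49, 2, 45]
Tree (level-order array): [27, 17, 44, 2, 19, 42, 49, None, None, None, 25, None, None, 45]
Compute height bottom-up (empty subtree = -1):
  height(2) = 1 + max(-1, -1) = 0
  height(25) = 1 + max(-1, -1) = 0
  height(19) = 1 + max(-1, 0) = 1
  height(17) = 1 + max(0, 1) = 2
  height(42) = 1 + max(-1, -1) = 0
  height(45) = 1 + max(-1, -1) = 0
  height(49) = 1 + max(0, -1) = 1
  height(44) = 1 + max(0, 1) = 2
  height(27) = 1 + max(2, 2) = 3
Height = 3


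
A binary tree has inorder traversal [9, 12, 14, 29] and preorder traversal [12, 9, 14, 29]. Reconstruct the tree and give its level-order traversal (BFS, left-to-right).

Inorder:  [9, 12, 14, 29]
Preorder: [12, 9, 14, 29]
Algorithm: preorder visits root first, so consume preorder in order;
for each root, split the current inorder slice at that value into
left-subtree inorder and right-subtree inorder, then recurse.
Recursive splits:
  root=12; inorder splits into left=[9], right=[14, 29]
  root=9; inorder splits into left=[], right=[]
  root=14; inorder splits into left=[], right=[29]
  root=29; inorder splits into left=[], right=[]
Reconstructed level-order: [12, 9, 14, 29]


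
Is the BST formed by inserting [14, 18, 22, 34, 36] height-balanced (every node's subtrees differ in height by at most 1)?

Tree (level-order array): [14, None, 18, None, 22, None, 34, None, 36]
Definition: a tree is height-balanced if, at every node, |h(left) - h(right)| <= 1 (empty subtree has height -1).
Bottom-up per-node check:
  node 36: h_left=-1, h_right=-1, diff=0 [OK], height=0
  node 34: h_left=-1, h_right=0, diff=1 [OK], height=1
  node 22: h_left=-1, h_right=1, diff=2 [FAIL (|-1-1|=2 > 1)], height=2
  node 18: h_left=-1, h_right=2, diff=3 [FAIL (|-1-2|=3 > 1)], height=3
  node 14: h_left=-1, h_right=3, diff=4 [FAIL (|-1-3|=4 > 1)], height=4
Node 22 violates the condition: |-1 - 1| = 2 > 1.
Result: Not balanced


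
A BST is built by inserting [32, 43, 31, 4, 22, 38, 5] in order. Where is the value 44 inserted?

Starting tree (level order): [32, 31, 43, 4, None, 38, None, None, 22, None, None, 5]
Insertion path: 32 -> 43
Result: insert 44 as right child of 43
Final tree (level order): [32, 31, 43, 4, None, 38, 44, None, 22, None, None, None, None, 5]


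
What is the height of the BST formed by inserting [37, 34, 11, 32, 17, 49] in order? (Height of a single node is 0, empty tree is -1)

Insertion order: [37, 34, 11, 32, 17, 49]
Tree (level-order array): [37, 34, 49, 11, None, None, None, None, 32, 17]
Compute height bottom-up (empty subtree = -1):
  height(17) = 1 + max(-1, -1) = 0
  height(32) = 1 + max(0, -1) = 1
  height(11) = 1 + max(-1, 1) = 2
  height(34) = 1 + max(2, -1) = 3
  height(49) = 1 + max(-1, -1) = 0
  height(37) = 1 + max(3, 0) = 4
Height = 4


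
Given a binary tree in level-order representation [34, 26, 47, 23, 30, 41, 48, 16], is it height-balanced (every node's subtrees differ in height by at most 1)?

Tree (level-order array): [34, 26, 47, 23, 30, 41, 48, 16]
Definition: a tree is height-balanced if, at every node, |h(left) - h(right)| <= 1 (empty subtree has height -1).
Bottom-up per-node check:
  node 16: h_left=-1, h_right=-1, diff=0 [OK], height=0
  node 23: h_left=0, h_right=-1, diff=1 [OK], height=1
  node 30: h_left=-1, h_right=-1, diff=0 [OK], height=0
  node 26: h_left=1, h_right=0, diff=1 [OK], height=2
  node 41: h_left=-1, h_right=-1, diff=0 [OK], height=0
  node 48: h_left=-1, h_right=-1, diff=0 [OK], height=0
  node 47: h_left=0, h_right=0, diff=0 [OK], height=1
  node 34: h_left=2, h_right=1, diff=1 [OK], height=3
All nodes satisfy the balance condition.
Result: Balanced


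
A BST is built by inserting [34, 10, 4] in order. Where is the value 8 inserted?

Starting tree (level order): [34, 10, None, 4]
Insertion path: 34 -> 10 -> 4
Result: insert 8 as right child of 4
Final tree (level order): [34, 10, None, 4, None, None, 8]


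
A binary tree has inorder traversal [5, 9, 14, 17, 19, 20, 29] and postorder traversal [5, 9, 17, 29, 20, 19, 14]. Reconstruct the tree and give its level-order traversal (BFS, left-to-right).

Inorder:   [5, 9, 14, 17, 19, 20, 29]
Postorder: [5, 9, 17, 29, 20, 19, 14]
Algorithm: postorder visits root last, so walk postorder right-to-left;
each value is the root of the current inorder slice — split it at that
value, recurse on the right subtree first, then the left.
Recursive splits:
  root=14; inorder splits into left=[5, 9], right=[17, 19, 20, 29]
  root=19; inorder splits into left=[17], right=[20, 29]
  root=20; inorder splits into left=[], right=[29]
  root=29; inorder splits into left=[], right=[]
  root=17; inorder splits into left=[], right=[]
  root=9; inorder splits into left=[5], right=[]
  root=5; inorder splits into left=[], right=[]
Reconstructed level-order: [14, 9, 19, 5, 17, 20, 29]


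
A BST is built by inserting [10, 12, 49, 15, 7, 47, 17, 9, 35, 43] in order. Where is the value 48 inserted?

Starting tree (level order): [10, 7, 12, None, 9, None, 49, None, None, 15, None, None, 47, 17, None, None, 35, None, 43]
Insertion path: 10 -> 12 -> 49 -> 15 -> 47
Result: insert 48 as right child of 47
Final tree (level order): [10, 7, 12, None, 9, None, 49, None, None, 15, None, None, 47, 17, 48, None, 35, None, None, None, 43]


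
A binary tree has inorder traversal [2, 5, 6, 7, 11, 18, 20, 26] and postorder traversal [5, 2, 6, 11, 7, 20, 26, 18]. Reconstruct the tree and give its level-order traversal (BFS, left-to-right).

Inorder:   [2, 5, 6, 7, 11, 18, 20, 26]
Postorder: [5, 2, 6, 11, 7, 20, 26, 18]
Algorithm: postorder visits root last, so walk postorder right-to-left;
each value is the root of the current inorder slice — split it at that
value, recurse on the right subtree first, then the left.
Recursive splits:
  root=18; inorder splits into left=[2, 5, 6, 7, 11], right=[20, 26]
  root=26; inorder splits into left=[20], right=[]
  root=20; inorder splits into left=[], right=[]
  root=7; inorder splits into left=[2, 5, 6], right=[11]
  root=11; inorder splits into left=[], right=[]
  root=6; inorder splits into left=[2, 5], right=[]
  root=2; inorder splits into left=[], right=[5]
  root=5; inorder splits into left=[], right=[]
Reconstructed level-order: [18, 7, 26, 6, 11, 20, 2, 5]


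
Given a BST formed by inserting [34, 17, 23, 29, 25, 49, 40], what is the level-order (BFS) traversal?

Tree insertion order: [34, 17, 23, 29, 25, 49, 40]
Tree (level-order array): [34, 17, 49, None, 23, 40, None, None, 29, None, None, 25]
BFS from the root, enqueuing left then right child of each popped node:
  queue [34] -> pop 34, enqueue [17, 49], visited so far: [34]
  queue [17, 49] -> pop 17, enqueue [23], visited so far: [34, 17]
  queue [49, 23] -> pop 49, enqueue [40], visited so far: [34, 17, 49]
  queue [23, 40] -> pop 23, enqueue [29], visited so far: [34, 17, 49, 23]
  queue [40, 29] -> pop 40, enqueue [none], visited so far: [34, 17, 49, 23, 40]
  queue [29] -> pop 29, enqueue [25], visited so far: [34, 17, 49, 23, 40, 29]
  queue [25] -> pop 25, enqueue [none], visited so far: [34, 17, 49, 23, 40, 29, 25]
Result: [34, 17, 49, 23, 40, 29, 25]


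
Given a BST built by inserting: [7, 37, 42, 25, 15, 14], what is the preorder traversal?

Tree insertion order: [7, 37, 42, 25, 15, 14]
Tree (level-order array): [7, None, 37, 25, 42, 15, None, None, None, 14]
Preorder traversal: [7, 37, 25, 15, 14, 42]


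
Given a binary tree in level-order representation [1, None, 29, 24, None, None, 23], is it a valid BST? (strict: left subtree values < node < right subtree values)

Level-order array: [1, None, 29, 24, None, None, 23]
Validate using subtree bounds (lo, hi): at each node, require lo < value < hi,
then recurse left with hi=value and right with lo=value.
Preorder trace (stopping at first violation):
  at node 1 with bounds (-inf, +inf): OK
  at node 29 with bounds (1, +inf): OK
  at node 24 with bounds (1, 29): OK
  at node 23 with bounds (24, 29): VIOLATION
Node 23 violates its bound: not (24 < 23 < 29).
Result: Not a valid BST


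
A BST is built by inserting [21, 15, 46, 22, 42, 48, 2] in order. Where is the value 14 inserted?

Starting tree (level order): [21, 15, 46, 2, None, 22, 48, None, None, None, 42]
Insertion path: 21 -> 15 -> 2
Result: insert 14 as right child of 2
Final tree (level order): [21, 15, 46, 2, None, 22, 48, None, 14, None, 42]


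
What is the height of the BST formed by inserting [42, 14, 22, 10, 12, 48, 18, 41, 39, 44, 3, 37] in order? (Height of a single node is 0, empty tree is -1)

Insertion order: [42, 14, 22, 10, 12, 48, 18, 41, 39, 44, 3, 37]
Tree (level-order array): [42, 14, 48, 10, 22, 44, None, 3, 12, 18, 41, None, None, None, None, None, None, None, None, 39, None, 37]
Compute height bottom-up (empty subtree = -1):
  height(3) = 1 + max(-1, -1) = 0
  height(12) = 1 + max(-1, -1) = 0
  height(10) = 1 + max(0, 0) = 1
  height(18) = 1 + max(-1, -1) = 0
  height(37) = 1 + max(-1, -1) = 0
  height(39) = 1 + max(0, -1) = 1
  height(41) = 1 + max(1, -1) = 2
  height(22) = 1 + max(0, 2) = 3
  height(14) = 1 + max(1, 3) = 4
  height(44) = 1 + max(-1, -1) = 0
  height(48) = 1 + max(0, -1) = 1
  height(42) = 1 + max(4, 1) = 5
Height = 5


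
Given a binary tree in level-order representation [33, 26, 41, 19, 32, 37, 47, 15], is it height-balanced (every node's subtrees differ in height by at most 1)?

Tree (level-order array): [33, 26, 41, 19, 32, 37, 47, 15]
Definition: a tree is height-balanced if, at every node, |h(left) - h(right)| <= 1 (empty subtree has height -1).
Bottom-up per-node check:
  node 15: h_left=-1, h_right=-1, diff=0 [OK], height=0
  node 19: h_left=0, h_right=-1, diff=1 [OK], height=1
  node 32: h_left=-1, h_right=-1, diff=0 [OK], height=0
  node 26: h_left=1, h_right=0, diff=1 [OK], height=2
  node 37: h_left=-1, h_right=-1, diff=0 [OK], height=0
  node 47: h_left=-1, h_right=-1, diff=0 [OK], height=0
  node 41: h_left=0, h_right=0, diff=0 [OK], height=1
  node 33: h_left=2, h_right=1, diff=1 [OK], height=3
All nodes satisfy the balance condition.
Result: Balanced


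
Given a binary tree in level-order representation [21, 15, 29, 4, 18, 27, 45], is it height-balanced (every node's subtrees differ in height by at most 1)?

Tree (level-order array): [21, 15, 29, 4, 18, 27, 45]
Definition: a tree is height-balanced if, at every node, |h(left) - h(right)| <= 1 (empty subtree has height -1).
Bottom-up per-node check:
  node 4: h_left=-1, h_right=-1, diff=0 [OK], height=0
  node 18: h_left=-1, h_right=-1, diff=0 [OK], height=0
  node 15: h_left=0, h_right=0, diff=0 [OK], height=1
  node 27: h_left=-1, h_right=-1, diff=0 [OK], height=0
  node 45: h_left=-1, h_right=-1, diff=0 [OK], height=0
  node 29: h_left=0, h_right=0, diff=0 [OK], height=1
  node 21: h_left=1, h_right=1, diff=0 [OK], height=2
All nodes satisfy the balance condition.
Result: Balanced


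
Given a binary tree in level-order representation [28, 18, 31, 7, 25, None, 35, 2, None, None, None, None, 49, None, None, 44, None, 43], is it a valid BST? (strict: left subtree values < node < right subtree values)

Level-order array: [28, 18, 31, 7, 25, None, 35, 2, None, None, None, None, 49, None, None, 44, None, 43]
Validate using subtree bounds (lo, hi): at each node, require lo < value < hi,
then recurse left with hi=value and right with lo=value.
Preorder trace (stopping at first violation):
  at node 28 with bounds (-inf, +inf): OK
  at node 18 with bounds (-inf, 28): OK
  at node 7 with bounds (-inf, 18): OK
  at node 2 with bounds (-inf, 7): OK
  at node 25 with bounds (18, 28): OK
  at node 31 with bounds (28, +inf): OK
  at node 35 with bounds (31, +inf): OK
  at node 49 with bounds (35, +inf): OK
  at node 44 with bounds (35, 49): OK
  at node 43 with bounds (35, 44): OK
No violation found at any node.
Result: Valid BST


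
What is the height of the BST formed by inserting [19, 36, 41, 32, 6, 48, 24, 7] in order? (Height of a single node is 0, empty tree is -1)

Insertion order: [19, 36, 41, 32, 6, 48, 24, 7]
Tree (level-order array): [19, 6, 36, None, 7, 32, 41, None, None, 24, None, None, 48]
Compute height bottom-up (empty subtree = -1):
  height(7) = 1 + max(-1, -1) = 0
  height(6) = 1 + max(-1, 0) = 1
  height(24) = 1 + max(-1, -1) = 0
  height(32) = 1 + max(0, -1) = 1
  height(48) = 1 + max(-1, -1) = 0
  height(41) = 1 + max(-1, 0) = 1
  height(36) = 1 + max(1, 1) = 2
  height(19) = 1 + max(1, 2) = 3
Height = 3


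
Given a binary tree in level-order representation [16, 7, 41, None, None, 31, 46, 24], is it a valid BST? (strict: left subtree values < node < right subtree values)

Level-order array: [16, 7, 41, None, None, 31, 46, 24]
Validate using subtree bounds (lo, hi): at each node, require lo < value < hi,
then recurse left with hi=value and right with lo=value.
Preorder trace (stopping at first violation):
  at node 16 with bounds (-inf, +inf): OK
  at node 7 with bounds (-inf, 16): OK
  at node 41 with bounds (16, +inf): OK
  at node 31 with bounds (16, 41): OK
  at node 24 with bounds (16, 31): OK
  at node 46 with bounds (41, +inf): OK
No violation found at any node.
Result: Valid BST


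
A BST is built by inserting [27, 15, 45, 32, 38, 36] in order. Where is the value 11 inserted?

Starting tree (level order): [27, 15, 45, None, None, 32, None, None, 38, 36]
Insertion path: 27 -> 15
Result: insert 11 as left child of 15
Final tree (level order): [27, 15, 45, 11, None, 32, None, None, None, None, 38, 36]


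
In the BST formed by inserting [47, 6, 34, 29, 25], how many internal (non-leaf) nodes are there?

Tree built from: [47, 6, 34, 29, 25]
Tree (level-order array): [47, 6, None, None, 34, 29, None, 25]
Rule: An internal node has at least one child.
Per-node child counts:
  node 47: 1 child(ren)
  node 6: 1 child(ren)
  node 34: 1 child(ren)
  node 29: 1 child(ren)
  node 25: 0 child(ren)
Matching nodes: [47, 6, 34, 29]
Count of internal (non-leaf) nodes: 4


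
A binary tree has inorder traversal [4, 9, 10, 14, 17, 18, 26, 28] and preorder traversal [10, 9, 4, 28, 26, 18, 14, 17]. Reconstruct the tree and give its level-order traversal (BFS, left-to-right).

Inorder:  [4, 9, 10, 14, 17, 18, 26, 28]
Preorder: [10, 9, 4, 28, 26, 18, 14, 17]
Algorithm: preorder visits root first, so consume preorder in order;
for each root, split the current inorder slice at that value into
left-subtree inorder and right-subtree inorder, then recurse.
Recursive splits:
  root=10; inorder splits into left=[4, 9], right=[14, 17, 18, 26, 28]
  root=9; inorder splits into left=[4], right=[]
  root=4; inorder splits into left=[], right=[]
  root=28; inorder splits into left=[14, 17, 18, 26], right=[]
  root=26; inorder splits into left=[14, 17, 18], right=[]
  root=18; inorder splits into left=[14, 17], right=[]
  root=14; inorder splits into left=[], right=[17]
  root=17; inorder splits into left=[], right=[]
Reconstructed level-order: [10, 9, 28, 4, 26, 18, 14, 17]
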